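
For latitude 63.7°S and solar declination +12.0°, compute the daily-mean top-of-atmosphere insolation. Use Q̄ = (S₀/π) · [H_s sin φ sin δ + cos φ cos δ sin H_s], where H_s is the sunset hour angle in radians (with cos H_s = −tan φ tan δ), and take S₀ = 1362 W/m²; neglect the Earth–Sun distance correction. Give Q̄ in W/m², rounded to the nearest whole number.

cos H_s = −tan(-63.7°) · tan(12.0°) = 0.4301, so H_s = arccos(0.4301) = 64.53°. In radians, H_s = 1.1263.
H_s sin φ sin δ = 1.1263 × -0.8965 × 0.2079 = -0.2099.
cos φ cos δ sin H_s = 0.4431 × 0.9781 × 0.9028 = 0.3913.
Q̄ = (1362/π) × (-0.2099 + 0.3913) = 433.54 × 0.1814 = 78.64 W/m².

79 W/m²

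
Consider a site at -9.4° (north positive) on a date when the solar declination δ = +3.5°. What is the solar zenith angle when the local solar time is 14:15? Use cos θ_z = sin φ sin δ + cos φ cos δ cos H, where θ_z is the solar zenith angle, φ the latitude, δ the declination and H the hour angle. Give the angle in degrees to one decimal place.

36.0°

Hour angle H = 15° × (14.25 − 12) = 33.75°.
With φ = -9.4°, δ = 3.5°, H = 33.75°: sin φ sin δ = -0.0100, cos φ cos δ cos H = 0.8188, so cos θ_z = 0.8088.
θ_z = arccos(0.8088) = 36.02°.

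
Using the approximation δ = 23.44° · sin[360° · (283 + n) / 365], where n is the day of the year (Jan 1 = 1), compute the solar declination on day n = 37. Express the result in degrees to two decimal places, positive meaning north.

360 × (283 + 37) / 365 = 315.616°; sin(315.616°) = -0.6995.
δ = 23.44 × -0.6995 = -16.396° ≈ -16.40°.

-16.40°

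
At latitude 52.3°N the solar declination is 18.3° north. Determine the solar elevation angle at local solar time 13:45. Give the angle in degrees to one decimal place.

50.3°

Hour angle H = 15° × (13.75 − 12) = 26.25°.
cos θ_z = sin φ sin δ + cos φ cos δ cos H = (0.7912)(0.3140) + (0.6115)(0.9494)(0.8969) = 0.7691.
θ_z = arccos(0.7691) = 39.73°, so the elevation is 90° − 39.73° = 50.27°.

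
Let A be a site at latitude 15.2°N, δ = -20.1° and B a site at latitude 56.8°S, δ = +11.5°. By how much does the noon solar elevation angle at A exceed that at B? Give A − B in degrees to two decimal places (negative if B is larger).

A: 90° − |15.2 − (-20.1)| = 54.70°.
B: 90° − |-56.8 − (11.5)| = 21.70°.
A − B = 54.70 − 21.70 = 33.00°.

+33.00°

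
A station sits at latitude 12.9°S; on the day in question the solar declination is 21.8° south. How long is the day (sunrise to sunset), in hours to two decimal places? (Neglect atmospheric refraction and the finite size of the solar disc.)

−tan φ tan δ = −(-0.2290)(-0.4000) = -0.0916; H_s = arccos(-0.0916) = 95.26°.
Day length = 2 H_s / 15° h⁻¹ = 190.52° / 15 = 12.701 h.

12.70 hours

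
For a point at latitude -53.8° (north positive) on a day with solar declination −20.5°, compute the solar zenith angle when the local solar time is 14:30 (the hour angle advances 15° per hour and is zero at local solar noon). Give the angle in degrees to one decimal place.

Hour angle H = 15° × (14.5 − 12) = 37.50°.
cos θ_z = sin(-53.8°) sin(-20.5°) + cos(-53.8°) cos(-20.5°) cos(37.50°) = 0.2826 + 0.4389 = 0.7215.
θ_z = arccos(0.7215) = 43.82°.

43.8°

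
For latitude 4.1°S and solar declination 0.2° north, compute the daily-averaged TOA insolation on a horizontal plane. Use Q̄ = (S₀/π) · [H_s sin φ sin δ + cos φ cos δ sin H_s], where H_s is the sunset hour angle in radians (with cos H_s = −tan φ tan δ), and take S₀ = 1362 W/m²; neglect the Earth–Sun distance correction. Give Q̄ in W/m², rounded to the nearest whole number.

cos H_s = −tan(-4.1°) · tan(0.2°) = 0.0003, so H_s = arccos(0.0003) = 89.98°. In radians, H_s = 1.5704.
H_s sin φ sin δ = 1.5704 × -0.0715 × 0.0035 = -0.0004.
cos φ cos δ sin H_s = 0.9974 × 1.0000 × 1.0000 = 0.9974.
Q̄ = (1362/π) × (-0.0004 + 0.9974) = 433.54 × 0.9970 = 432.24 W/m².

432 W/m²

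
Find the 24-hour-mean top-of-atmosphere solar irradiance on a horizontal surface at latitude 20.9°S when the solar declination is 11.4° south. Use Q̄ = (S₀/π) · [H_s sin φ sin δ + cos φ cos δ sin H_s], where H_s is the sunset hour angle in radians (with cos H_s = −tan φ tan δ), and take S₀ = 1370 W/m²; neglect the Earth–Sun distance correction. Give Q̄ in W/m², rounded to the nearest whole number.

cos H_s = −tan(-20.9°) · tan(-11.4°) = -0.0770, so H_s = arccos(-0.0770) = 94.42°. In radians, H_s = 1.6479.
H_s sin φ sin δ = 1.6479 × -0.3567 × -0.1977 = 0.1162.
cos φ cos δ sin H_s = 0.9342 × 0.9803 × 0.9970 = 0.9130.
Q̄ = (1370/π) × (0.1162 + 0.9130) = 436.08 × 1.0292 = 448.81 W/m².

449 W/m²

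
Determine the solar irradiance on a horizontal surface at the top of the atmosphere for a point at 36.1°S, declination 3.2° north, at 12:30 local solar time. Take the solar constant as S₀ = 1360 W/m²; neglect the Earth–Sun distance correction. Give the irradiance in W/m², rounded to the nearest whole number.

1043 W/m²

Hour angle H = 15° × (12.5 − 12) = 7.50°.
cos θ_z = sin(-36.1°) sin(3.2°) + cos(-36.1°) cos(3.2°) cos(7.50°) = -0.0329 + 0.7998 = 0.7669.
Top-of-atmosphere irradiance = S₀ cos θ_z = 1360 × 0.7669 = 1042.98 W/m².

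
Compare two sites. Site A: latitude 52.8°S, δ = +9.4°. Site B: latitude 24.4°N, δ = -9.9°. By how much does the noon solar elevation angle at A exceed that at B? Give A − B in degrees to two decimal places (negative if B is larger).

-27.90°

A: 90° − |-52.8 − (9.4)| = 27.80°.
B: 90° − |24.4 − (-9.9)| = 55.70°.
A − B = 27.80 − 55.70 = -27.90°.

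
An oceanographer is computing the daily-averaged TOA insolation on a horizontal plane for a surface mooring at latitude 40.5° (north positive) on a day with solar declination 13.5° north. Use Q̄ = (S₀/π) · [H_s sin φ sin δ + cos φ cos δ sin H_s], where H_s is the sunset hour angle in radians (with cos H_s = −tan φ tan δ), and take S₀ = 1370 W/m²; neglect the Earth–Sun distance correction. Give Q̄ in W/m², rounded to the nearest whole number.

433 W/m²

−tan φ tan δ = −(0.8541)(0.2401) = -0.2051; H_s = arccos(-0.2051) = 101.84°. In radians, H_s = 1.7774.
H_s sin φ sin δ = 1.7774 × 0.6494 × 0.2334 = 0.2694.
cos φ cos δ sin H_s = 0.7604 × 0.9724 × 0.9787 = 0.7237.
Q̄ = (1370/π) × (0.2694 + 0.7237) = 436.08 × 0.9931 = 433.07 W/m².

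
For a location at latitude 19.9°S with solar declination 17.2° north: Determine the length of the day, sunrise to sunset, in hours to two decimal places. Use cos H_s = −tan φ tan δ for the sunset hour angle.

11.14 hours

cos H_s = −tan(-19.9°) · tan(17.2°) = 0.1121, so H_s = arccos(0.1121) = 83.56°.
Day length = 2 H_s / 15° h⁻¹ = 167.12° / 15 = 11.141 h.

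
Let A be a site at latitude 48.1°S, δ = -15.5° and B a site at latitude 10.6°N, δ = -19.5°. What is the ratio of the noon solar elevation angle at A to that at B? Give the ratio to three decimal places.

A: 90° − |-48.1 − (-15.5)| = 57.40°.
B: 90° − |10.6 − (-19.5)| = 59.90°.
Ratio A/B = 57.4000 / 59.9000 = 0.9583.

0.958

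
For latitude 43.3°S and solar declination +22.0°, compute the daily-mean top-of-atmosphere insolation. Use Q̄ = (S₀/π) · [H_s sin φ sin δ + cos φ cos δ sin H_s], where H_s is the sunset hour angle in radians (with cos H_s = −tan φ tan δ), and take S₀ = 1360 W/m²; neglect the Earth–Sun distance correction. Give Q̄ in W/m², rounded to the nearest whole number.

139 W/m²

The sunset hour angle satisfies cos H_s = −tan φ tan δ = 0.3807, giving H_s = 67.62°. In radians, H_s = 1.1802.
H_s sin φ sin δ = 1.1802 × -0.6858 × 0.3746 = -0.3032.
cos φ cos δ sin H_s = 0.7278 × 0.9272 × 0.9247 = 0.6240.
Q̄ = (1360/π) × (-0.3032 + 0.6240) = 432.90 × 0.3208 = 138.87 W/m².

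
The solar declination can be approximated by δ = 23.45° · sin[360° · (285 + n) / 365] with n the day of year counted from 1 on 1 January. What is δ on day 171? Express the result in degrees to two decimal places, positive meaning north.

360 × (285 + 171) / 365 = 449.753°; sin(449.753°) = 1.0000.
δ = 23.45 × 1.0000 = 23.450° ≈ +23.45°.

+23.45°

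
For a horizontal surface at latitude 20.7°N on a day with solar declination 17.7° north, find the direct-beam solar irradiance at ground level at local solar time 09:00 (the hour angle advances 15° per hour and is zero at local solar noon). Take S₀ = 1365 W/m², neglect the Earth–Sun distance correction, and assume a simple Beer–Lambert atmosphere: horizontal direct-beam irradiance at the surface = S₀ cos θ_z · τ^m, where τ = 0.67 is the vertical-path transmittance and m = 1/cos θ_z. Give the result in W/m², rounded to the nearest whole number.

585 W/m²

Hour angle H = 15° × (9 − 12) = -45.00°.
cos θ_z = sin(20.7°) sin(17.7°) + cos(20.7°) cos(17.7°) cos(-45.00°) = 0.1075 + 0.6301 = 0.7376.
Air mass m = 1/cos θ_z = 1/0.7376 = 1.356; τ^m = 0.67^1.356 = 0.5810.
Surface direct beam = 1365 × 0.7376 × 0.5810 = 584.96 W/m².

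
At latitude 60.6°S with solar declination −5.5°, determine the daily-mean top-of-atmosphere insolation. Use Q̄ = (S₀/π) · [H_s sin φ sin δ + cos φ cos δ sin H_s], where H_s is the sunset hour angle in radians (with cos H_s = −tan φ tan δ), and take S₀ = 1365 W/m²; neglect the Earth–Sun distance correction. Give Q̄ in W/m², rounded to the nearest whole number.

The sunset hour angle satisfies cos H_s = −tan φ tan δ = -0.1709, giving H_s = 99.84°. In radians, H_s = 1.7425.
H_s sin φ sin δ = 1.7425 × -0.8712 × -0.0958 = 0.1454.
cos φ cos δ sin H_s = 0.4909 × 0.9954 × 0.9853 = 0.4815.
Q̄ = (1365/π) × (0.1454 + 0.4815) = 434.49 × 0.6269 = 272.38 W/m².

272 W/m²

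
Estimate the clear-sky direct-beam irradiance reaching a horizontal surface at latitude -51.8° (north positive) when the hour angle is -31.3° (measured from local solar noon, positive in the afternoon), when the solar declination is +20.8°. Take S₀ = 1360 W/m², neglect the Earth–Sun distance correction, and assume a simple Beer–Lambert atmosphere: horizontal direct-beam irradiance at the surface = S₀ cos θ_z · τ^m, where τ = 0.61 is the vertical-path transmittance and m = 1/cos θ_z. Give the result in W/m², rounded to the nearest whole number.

cos θ_z = sin(-51.8°) sin(20.8°) + cos(-51.8°) cos(20.8°) cos(-31.30°) = -0.2791 + 0.4940 = 0.2149.
Air mass m = 1/cos θ_z = 1/0.2149 = 4.653; τ^m = 0.61^4.653 = 0.1003.
Surface direct beam = 1360 × 0.2149 × 0.1003 = 29.31 W/m².

29 W/m²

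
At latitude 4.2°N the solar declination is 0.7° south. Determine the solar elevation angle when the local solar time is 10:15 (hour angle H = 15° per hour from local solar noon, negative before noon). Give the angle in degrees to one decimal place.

Hour angle H = 15° × (10.25 − 12) = -26.25°.
cos θ_z = sin(4.2°) sin(-0.7°) + cos(4.2°) cos(-0.7°) cos(-26.25°) = -0.0009 + 0.8944 = 0.8935.
θ_z = arccos(0.8935) = 26.68°, so the elevation is 90° − 26.68° = 63.32°.

63.3°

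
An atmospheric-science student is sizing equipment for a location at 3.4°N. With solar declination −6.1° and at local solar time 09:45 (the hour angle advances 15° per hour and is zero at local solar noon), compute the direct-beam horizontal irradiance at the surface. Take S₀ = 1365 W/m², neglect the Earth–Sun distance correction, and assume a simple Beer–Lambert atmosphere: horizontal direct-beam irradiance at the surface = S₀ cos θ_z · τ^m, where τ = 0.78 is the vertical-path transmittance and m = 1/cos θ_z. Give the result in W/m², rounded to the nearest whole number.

825 W/m²

Hour angle H = 15° × (9.75 − 12) = -33.75°.
cos θ_z = sin(3.4°) sin(-6.1°) + cos(3.4°) cos(-6.1°) cos(-33.75°) = -0.0063 + 0.8253 = 0.8190.
Air mass m = 1/cos θ_z = 1/0.8190 = 1.221; τ^m = 0.78^1.221 = 0.7383.
Surface direct beam = 1365 × 0.8190 × 0.7383 = 825.37 W/m².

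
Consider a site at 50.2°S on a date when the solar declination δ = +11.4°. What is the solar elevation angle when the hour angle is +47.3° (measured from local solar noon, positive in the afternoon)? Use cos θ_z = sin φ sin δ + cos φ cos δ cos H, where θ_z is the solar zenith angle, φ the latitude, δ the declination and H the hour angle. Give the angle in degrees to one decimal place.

With φ = -50.2°, δ = 11.4°, H = 47.30°: sin φ sin δ = -0.1519, cos φ cos δ cos H = 0.4255, so cos θ_z = 0.2736.
θ_z = arccos(0.2736) = 74.12°, so the elevation is 90° − 74.12° = 15.88°.

15.9°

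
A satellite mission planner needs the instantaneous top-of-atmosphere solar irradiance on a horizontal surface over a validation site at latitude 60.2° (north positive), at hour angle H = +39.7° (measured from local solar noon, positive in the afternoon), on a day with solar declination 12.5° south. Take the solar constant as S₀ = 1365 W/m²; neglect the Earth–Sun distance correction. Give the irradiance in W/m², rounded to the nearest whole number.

253 W/m²

With φ = 60.2°, δ = -12.5°, H = 39.70°: sin φ sin δ = -0.1878, cos φ cos δ cos H = 0.3733, so cos θ_z = 0.1855.
Top-of-atmosphere irradiance = S₀ cos θ_z = 1365 × 0.1855 = 253.21 W/m².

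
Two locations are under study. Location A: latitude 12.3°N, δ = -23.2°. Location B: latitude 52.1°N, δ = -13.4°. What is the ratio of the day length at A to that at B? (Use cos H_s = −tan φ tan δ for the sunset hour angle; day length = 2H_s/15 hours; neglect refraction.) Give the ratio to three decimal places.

1.173

A: H_s = arccos(−tan 12.3° · tan -23.2°) = 84.64°, so 2H_s/15 = 11.2853 h.
B: H_s = arccos(−tan 52.1° · tan -13.4°) = 72.18°, so 2H_s/15 = 9.6240 h.
Ratio A/B = 11.2853 / 9.6240 = 1.1726.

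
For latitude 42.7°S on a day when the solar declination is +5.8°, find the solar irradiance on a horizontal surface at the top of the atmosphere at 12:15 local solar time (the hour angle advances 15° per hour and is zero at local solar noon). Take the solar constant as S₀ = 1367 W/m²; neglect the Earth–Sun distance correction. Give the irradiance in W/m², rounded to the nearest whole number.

Hour angle H = 15° × (12.25 − 12) = 3.75°.
cos θ_z = sin(-42.7°) sin(5.8°) + cos(-42.7°) cos(5.8°) cos(3.75°) = -0.0685 + 0.7296 = 0.6611.
Top-of-atmosphere irradiance = S₀ cos θ_z = 1367 × 0.6611 = 903.72 W/m².

904 W/m²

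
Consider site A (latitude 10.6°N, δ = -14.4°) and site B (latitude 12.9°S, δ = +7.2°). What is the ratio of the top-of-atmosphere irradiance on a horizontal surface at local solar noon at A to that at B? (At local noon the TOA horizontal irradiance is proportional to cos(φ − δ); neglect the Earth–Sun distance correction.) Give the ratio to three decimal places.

0.965

A: cos θ_z = cos(10.6° − (-14.4°)) = 0.9063.
B: cos θ_z = cos(-12.9° − (7.2°)) = 0.9391.
Ratio A/B = 0.9063 / 0.9391 = 0.9651.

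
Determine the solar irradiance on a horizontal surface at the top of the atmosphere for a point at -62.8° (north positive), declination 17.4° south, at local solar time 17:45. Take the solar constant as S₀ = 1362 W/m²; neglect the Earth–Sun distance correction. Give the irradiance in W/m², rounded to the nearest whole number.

401 W/m²

Hour angle H = 15° × (17.75 − 12) = 86.25°.
cos θ_z = sin φ sin δ + cos φ cos δ cos H = (-0.8894)(-0.2990) + (0.4571)(0.9542)(0.0654) = 0.2945.
Top-of-atmosphere irradiance = S₀ cos θ_z = 1362 × 0.2945 = 401.11 W/m².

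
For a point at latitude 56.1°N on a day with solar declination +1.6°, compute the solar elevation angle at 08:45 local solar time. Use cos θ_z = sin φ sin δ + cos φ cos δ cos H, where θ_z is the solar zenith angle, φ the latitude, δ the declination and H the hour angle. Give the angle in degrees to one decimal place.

Hour angle H = 15° × (8.75 − 12) = -48.75°.
With φ = 56.1°, δ = 1.6°, H = -48.75°: sin φ sin δ = 0.0232, cos φ cos δ cos H = 0.3676, so cos θ_z = 0.3908.
θ_z = arccos(0.3908) = 67.00°, so the elevation is 90° − 67.00° = 23.00°.

23.0°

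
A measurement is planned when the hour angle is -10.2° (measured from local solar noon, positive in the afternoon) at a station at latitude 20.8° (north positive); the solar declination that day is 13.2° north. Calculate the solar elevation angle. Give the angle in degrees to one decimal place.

With φ = 20.8°, δ = 13.2°, H = -10.20°: sin φ sin δ = 0.0811, cos φ cos δ cos H = 0.8957, so cos θ_z = 0.9768.
θ_z = arccos(0.9768) = 12.37°, so the elevation is 90° − 12.37° = 77.63°.

77.6°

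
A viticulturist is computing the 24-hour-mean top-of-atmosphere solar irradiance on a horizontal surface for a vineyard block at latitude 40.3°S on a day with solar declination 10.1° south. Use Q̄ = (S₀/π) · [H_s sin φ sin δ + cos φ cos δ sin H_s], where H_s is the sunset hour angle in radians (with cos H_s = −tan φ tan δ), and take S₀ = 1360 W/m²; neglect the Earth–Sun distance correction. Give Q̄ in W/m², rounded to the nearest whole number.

The sunset hour angle satisfies cos H_s = −tan φ tan δ = -0.1511, giving H_s = 98.69°. In radians, H_s = 1.7225.
H_s sin φ sin δ = 1.7225 × -0.6468 × -0.1754 = 0.1954.
cos φ cos δ sin H_s = 0.7627 × 0.9845 × 0.9885 = 0.7422.
Q̄ = (1360/π) × (0.1954 + 0.7422) = 432.90 × 0.9376 = 405.89 W/m².

406 W/m²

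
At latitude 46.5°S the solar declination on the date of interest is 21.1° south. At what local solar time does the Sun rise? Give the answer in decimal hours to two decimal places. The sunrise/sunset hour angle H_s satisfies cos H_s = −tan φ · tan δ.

4.40 h

−tan φ tan δ = −(-1.0538)(-0.3859) = -0.4067; H_s = arccos(-0.4067) = 114.00°.
Sunrise is at 12 − H_s/15 = 12 − 7.600 = 4.400 h local solar time.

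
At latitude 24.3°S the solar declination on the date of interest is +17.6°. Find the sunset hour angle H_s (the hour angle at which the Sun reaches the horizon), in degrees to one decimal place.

cos H_s = −tan(-24.3°) · tan(17.6°) = 0.1432, so H_s = arccos(0.1432) = 81.77°.

81.8°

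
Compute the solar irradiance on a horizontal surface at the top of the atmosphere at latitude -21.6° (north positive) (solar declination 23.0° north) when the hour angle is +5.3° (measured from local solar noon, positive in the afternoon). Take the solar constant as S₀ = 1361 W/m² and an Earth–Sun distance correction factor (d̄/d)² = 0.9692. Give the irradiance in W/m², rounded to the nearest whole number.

934 W/m²

cos θ_z = sin(-21.6°) sin(23.0°) + cos(-21.6°) cos(23.0°) cos(5.30°) = -0.1438 + 0.8522 = 0.7084.
Top-of-atmosphere irradiance = S₀ (d̄/d)² cos θ_z = 1361 × 0.9692 × 0.7084 = 934.44 W/m².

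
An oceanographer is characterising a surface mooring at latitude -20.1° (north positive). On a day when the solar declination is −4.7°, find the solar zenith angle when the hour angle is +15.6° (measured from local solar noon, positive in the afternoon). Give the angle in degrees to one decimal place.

With φ = -20.1°, δ = -4.7°, H = 15.60°: sin φ sin δ = 0.0282, cos φ cos δ cos H = 0.9015, so cos θ_z = 0.9297.
θ_z = arccos(0.9297) = 21.61°.

21.6°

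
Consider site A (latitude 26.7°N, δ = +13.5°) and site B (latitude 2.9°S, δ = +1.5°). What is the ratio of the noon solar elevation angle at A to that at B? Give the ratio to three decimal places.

A: 90° − |26.7 − (13.5)| = 76.80°.
B: 90° − |-2.9 − (1.5)| = 85.60°.
Ratio A/B = 76.8000 / 85.6000 = 0.8972.

0.897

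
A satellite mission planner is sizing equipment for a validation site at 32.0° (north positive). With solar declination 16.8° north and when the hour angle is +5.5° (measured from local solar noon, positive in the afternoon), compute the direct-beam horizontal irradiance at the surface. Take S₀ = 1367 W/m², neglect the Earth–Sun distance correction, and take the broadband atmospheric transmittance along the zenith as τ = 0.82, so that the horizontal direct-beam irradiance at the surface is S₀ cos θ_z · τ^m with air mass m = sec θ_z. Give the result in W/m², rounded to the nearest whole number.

With φ = 32.0°, δ = 16.8°, H = 5.50°: sin φ sin δ = 0.1532, cos φ cos δ cos H = 0.8081, so cos θ_z = 0.9613.
Air mass m = 1/cos θ_z = 1/0.9613 = 1.040; τ^m = 0.82^1.040 = 0.8135.
Surface direct beam = 1367 × 0.9613 × 0.8135 = 1069.02 W/m².

1069 W/m²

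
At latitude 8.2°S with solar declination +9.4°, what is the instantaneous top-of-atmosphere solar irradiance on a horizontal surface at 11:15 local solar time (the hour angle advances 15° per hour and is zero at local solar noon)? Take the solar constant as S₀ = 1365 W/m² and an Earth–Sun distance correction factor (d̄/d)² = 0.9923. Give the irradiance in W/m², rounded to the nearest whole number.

1266 W/m²

Hour angle H = 15° × (11.25 − 12) = -11.25°.
cos θ_z = sin φ sin δ + cos φ cos δ cos H = (-0.1426)(0.1633) + (0.9898)(0.9866)(0.9808) = 0.9345.
Top-of-atmosphere irradiance = S₀ (d̄/d)² cos θ_z = 1365 × 0.9923 × 0.9345 = 1265.77 W/m².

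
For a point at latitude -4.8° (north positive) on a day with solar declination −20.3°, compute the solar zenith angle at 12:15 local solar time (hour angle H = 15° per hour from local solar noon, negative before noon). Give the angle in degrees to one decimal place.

15.9°

Hour angle H = 15° × (12.25 − 12) = 3.75°.
cos θ_z = sin(-4.8°) sin(-20.3°) + cos(-4.8°) cos(-20.3°) cos(3.75°) = 0.0290 + 0.9326 = 0.9616.
θ_z = arccos(0.9616) = 15.93°.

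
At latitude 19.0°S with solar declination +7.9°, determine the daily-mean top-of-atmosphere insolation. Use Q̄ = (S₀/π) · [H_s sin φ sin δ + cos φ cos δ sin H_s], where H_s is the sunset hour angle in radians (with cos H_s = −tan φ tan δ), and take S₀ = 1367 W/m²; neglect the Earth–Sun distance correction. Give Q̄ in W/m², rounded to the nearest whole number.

cos H_s = −tan(-19.0°) · tan(7.9°) = 0.0478, so H_s = arccos(0.0478) = 87.26°. In radians, H_s = 1.5230.
H_s sin φ sin δ = 1.5230 × -0.3256 × 0.1374 = -0.0681.
cos φ cos δ sin H_s = 0.9455 × 0.9905 × 0.9989 = 0.9355.
Q̄ = (1367/π) × (-0.0681 + 0.9355) = 435.13 × 0.8674 = 377.43 W/m².

377 W/m²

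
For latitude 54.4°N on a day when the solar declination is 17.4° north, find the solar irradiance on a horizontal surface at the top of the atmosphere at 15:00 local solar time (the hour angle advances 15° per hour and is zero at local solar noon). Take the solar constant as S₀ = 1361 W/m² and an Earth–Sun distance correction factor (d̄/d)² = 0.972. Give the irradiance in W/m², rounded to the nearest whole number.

841 W/m²

Hour angle H = 15° × (15 − 12) = 45.00°.
cos θ_z = sin φ sin δ + cos φ cos δ cos H = (0.8131)(0.2990) + (0.5821)(0.9542)(0.7071) = 0.6359.
Top-of-atmosphere irradiance = S₀ (d̄/d)² cos θ_z = 1361 × 0.972 × 0.6359 = 841.23 W/m².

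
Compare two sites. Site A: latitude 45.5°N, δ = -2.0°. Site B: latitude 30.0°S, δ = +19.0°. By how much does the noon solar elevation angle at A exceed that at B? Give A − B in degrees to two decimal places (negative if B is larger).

A: 90° − |45.5 − (-2.0)| = 42.50°.
B: 90° − |-30.0 − (19.0)| = 41.00°.
A − B = 42.50 − 41.00 = 1.50°.

+1.50°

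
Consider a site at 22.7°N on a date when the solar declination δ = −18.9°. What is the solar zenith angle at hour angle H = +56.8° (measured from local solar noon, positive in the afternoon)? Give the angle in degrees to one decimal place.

69.3°

With φ = 22.7°, δ = -18.9°, H = 56.80°: sin φ sin δ = -0.1250, cos φ cos δ cos H = 0.4779, so cos θ_z = 0.3529.
θ_z = arccos(0.3529) = 69.34°.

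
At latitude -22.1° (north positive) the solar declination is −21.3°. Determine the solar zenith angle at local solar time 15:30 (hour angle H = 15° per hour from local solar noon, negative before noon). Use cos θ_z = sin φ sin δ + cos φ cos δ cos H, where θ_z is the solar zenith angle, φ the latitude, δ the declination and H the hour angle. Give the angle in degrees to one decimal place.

Hour angle H = 15° × (15.5 − 12) = 52.50°.
cos θ_z = sin(-22.1°) sin(-21.3°) + cos(-22.1°) cos(-21.3°) cos(52.50°) = 0.1367 + 0.5255 = 0.6622.
θ_z = arccos(0.6622) = 48.53°.

48.5°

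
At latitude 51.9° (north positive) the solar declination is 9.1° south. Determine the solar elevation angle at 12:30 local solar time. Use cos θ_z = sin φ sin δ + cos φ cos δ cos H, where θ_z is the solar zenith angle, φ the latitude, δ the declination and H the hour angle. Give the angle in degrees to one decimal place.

28.7°

Hour angle H = 15° × (12.5 − 12) = 7.50°.
cos θ_z = sin(51.9°) sin(-9.1°) + cos(51.9°) cos(-9.1°) cos(7.50°) = -0.1245 + 0.6041 = 0.4796.
θ_z = arccos(0.4796) = 61.34°, so the elevation is 90° − 61.34° = 28.66°.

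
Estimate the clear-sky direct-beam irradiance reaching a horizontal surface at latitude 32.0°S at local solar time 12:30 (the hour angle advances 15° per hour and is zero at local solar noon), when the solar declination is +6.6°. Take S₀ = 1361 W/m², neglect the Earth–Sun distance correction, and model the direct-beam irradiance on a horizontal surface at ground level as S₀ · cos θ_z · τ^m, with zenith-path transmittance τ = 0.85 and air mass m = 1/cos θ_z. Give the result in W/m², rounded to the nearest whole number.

Hour angle H = 15° × (12.5 − 12) = 7.50°.
cos θ_z = sin φ sin δ + cos φ cos δ cos H = (-0.5299)(0.1149) + (0.8480)(0.9934)(0.9914) = 0.7743.
Air mass m = 1/cos θ_z = 1/0.7743 = 1.291; τ^m = 0.85^1.291 = 0.8107.
Surface direct beam = 1361 × 0.7743 × 0.8107 = 854.33 W/m².

854 W/m²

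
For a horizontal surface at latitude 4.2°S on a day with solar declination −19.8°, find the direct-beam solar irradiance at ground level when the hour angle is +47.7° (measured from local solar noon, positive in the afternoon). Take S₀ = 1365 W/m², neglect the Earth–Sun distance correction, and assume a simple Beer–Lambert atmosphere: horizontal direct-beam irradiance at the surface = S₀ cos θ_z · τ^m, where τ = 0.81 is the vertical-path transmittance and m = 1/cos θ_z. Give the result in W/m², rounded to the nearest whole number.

650 W/m²

cos θ_z = sin φ sin δ + cos φ cos δ cos H = (-0.0732)(-0.3387) + (0.9973)(0.9409)(0.6730) = 0.6563.
Air mass m = 1/cos θ_z = 1/0.6563 = 1.524; τ^m = 0.81^1.524 = 0.7253.
Surface direct beam = 1365 × 0.6563 × 0.7253 = 649.76 W/m².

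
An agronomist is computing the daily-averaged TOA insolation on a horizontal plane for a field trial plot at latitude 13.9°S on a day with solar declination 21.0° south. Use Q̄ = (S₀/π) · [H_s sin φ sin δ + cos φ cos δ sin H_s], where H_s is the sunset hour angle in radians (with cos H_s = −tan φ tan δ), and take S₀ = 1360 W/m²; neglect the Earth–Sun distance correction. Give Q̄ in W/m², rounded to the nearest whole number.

453 W/m²

−tan φ tan δ = −(-0.2475)(-0.3839) = -0.0950; H_s = arccos(-0.0950) = 95.45°. In radians, H_s = 1.6659.
H_s sin φ sin δ = 1.6659 × -0.2402 × -0.3584 = 0.1434.
cos φ cos δ sin H_s = 0.9707 × 0.9336 × 0.9955 = 0.9022.
Q̄ = (1360/π) × (0.1434 + 0.9022) = 432.90 × 1.0456 = 452.64 W/m².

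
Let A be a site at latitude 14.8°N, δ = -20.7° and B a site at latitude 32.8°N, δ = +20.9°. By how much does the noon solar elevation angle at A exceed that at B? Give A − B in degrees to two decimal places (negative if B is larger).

A: 90° − |14.8 − (-20.7)| = 54.50°.
B: 90° − |32.8 − (20.9)| = 78.10°.
A − B = 54.50 − 78.10 = -23.60°.

-23.60°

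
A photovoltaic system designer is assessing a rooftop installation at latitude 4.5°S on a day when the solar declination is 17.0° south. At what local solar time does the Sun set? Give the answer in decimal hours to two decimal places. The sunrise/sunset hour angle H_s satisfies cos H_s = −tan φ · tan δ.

−tan φ tan δ = −(-0.0787)(-0.3057) = -0.0241; H_s = arccos(-0.0241) = 91.38°.
Sunset is at 12 + H_s/15 = 12 + 6.092 = 18.092 h local solar time.

18.09 h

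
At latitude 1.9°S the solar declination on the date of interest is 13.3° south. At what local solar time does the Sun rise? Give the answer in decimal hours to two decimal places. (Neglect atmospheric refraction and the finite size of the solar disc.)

The sunset hour angle satisfies cos H_s = −tan φ tan δ = -0.0078, giving H_s = 90.45°.
Sunrise is at 12 − H_s/15 = 12 − 6.030 = 5.970 h local solar time.

5.97 h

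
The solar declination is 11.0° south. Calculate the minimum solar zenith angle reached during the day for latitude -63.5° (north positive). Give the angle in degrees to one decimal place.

52.5°

At local solar noon the hour angle is zero, so the zenith angle is |φ − δ| = |-63.5° − (-11.0°)| = 52.5°.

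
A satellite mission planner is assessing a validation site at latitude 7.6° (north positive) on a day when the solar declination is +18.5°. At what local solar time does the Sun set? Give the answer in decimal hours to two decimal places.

18.17 h

The sunset hour angle satisfies cos H_s = −tan φ tan δ = -0.0446, giving H_s = 92.56°.
Sunset is at 12 + H_s/15 = 12 + 6.171 = 18.171 h local solar time.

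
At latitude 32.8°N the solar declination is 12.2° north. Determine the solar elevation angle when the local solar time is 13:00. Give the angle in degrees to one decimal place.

65.2°

Hour angle H = 15° × (13 − 12) = 15.00°.
cos θ_z = sin φ sin δ + cos φ cos δ cos H = (0.5417)(0.2113) + (0.8406)(0.9774)(0.9659) = 0.9080.
θ_z = arccos(0.9080) = 24.77°, so the elevation is 90° − 24.77° = 65.23°.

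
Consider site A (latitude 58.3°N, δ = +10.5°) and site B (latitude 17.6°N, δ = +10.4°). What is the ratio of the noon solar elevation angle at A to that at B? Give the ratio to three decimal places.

0.510

A: 90° − |58.3 − (10.5)| = 42.20°.
B: 90° − |17.6 − (10.4)| = 82.80°.
Ratio A/B = 42.2000 / 82.8000 = 0.5097.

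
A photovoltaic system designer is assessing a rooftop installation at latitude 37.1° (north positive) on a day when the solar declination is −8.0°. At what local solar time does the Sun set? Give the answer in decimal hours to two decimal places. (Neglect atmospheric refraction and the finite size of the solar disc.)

17.59 h

cos H_s = −tan(37.1°) · tan(-8.0°) = 0.1063, so H_s = arccos(0.1063) = 83.90°.
Sunset is at 12 + H_s/15 = 12 + 5.593 = 17.593 h local solar time.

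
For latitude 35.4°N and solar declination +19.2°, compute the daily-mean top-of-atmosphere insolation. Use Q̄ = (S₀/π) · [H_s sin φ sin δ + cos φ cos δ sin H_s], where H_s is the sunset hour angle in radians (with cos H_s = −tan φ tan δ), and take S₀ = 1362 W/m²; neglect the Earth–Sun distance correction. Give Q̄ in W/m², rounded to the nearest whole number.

474 W/m²

cos H_s = −tan(35.4°) · tan(19.2°) = -0.2475, so H_s = arccos(-0.2475) = 104.33°. In radians, H_s = 1.8209.
H_s sin φ sin δ = 1.8209 × 0.5793 × 0.3289 = 0.3469.
cos φ cos δ sin H_s = 0.8151 × 0.9444 × 0.9689 = 0.7458.
Q̄ = (1362/π) × (0.3469 + 0.7458) = 433.54 × 1.0927 = 473.73 W/m².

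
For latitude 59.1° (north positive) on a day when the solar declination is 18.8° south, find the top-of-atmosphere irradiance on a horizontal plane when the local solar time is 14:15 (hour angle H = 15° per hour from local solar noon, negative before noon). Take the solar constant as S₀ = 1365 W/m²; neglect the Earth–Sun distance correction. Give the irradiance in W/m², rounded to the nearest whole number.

174 W/m²

Hour angle H = 15° × (14.25 − 12) = 33.75°.
With φ = 59.1°, δ = -18.8°, H = 33.75°: sin φ sin δ = -0.2765, cos φ cos δ cos H = 0.4042, so cos θ_z = 0.1277.
Top-of-atmosphere irradiance = S₀ cos θ_z = 1365 × 0.1277 = 174.31 W/m².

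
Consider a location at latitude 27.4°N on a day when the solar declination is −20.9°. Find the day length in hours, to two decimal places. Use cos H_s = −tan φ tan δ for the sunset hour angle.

10.48 hours

The sunset hour angle satisfies cos H_s = −tan φ tan δ = 0.1979, giving H_s = 78.59°.
Day length = 2 H_s / 15° h⁻¹ = 157.18° / 15 = 10.479 h.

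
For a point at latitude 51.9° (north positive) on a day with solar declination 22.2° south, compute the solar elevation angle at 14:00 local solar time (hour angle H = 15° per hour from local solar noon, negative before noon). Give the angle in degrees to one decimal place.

Hour angle H = 15° × (14 − 12) = 30.00°.
cos θ_z = sin φ sin δ + cos φ cos δ cos H = (0.7869)(-0.3778) + (0.6170)(0.9259)(0.8660) = 0.1974.
θ_z = arccos(0.1974) = 78.62°, so the elevation is 90° − 78.62° = 11.38°.

11.4°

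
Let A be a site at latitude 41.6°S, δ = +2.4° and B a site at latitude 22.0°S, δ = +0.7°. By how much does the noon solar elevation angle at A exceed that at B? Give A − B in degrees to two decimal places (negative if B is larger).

A: 90° − |-41.6 − (2.4)| = 46.00°.
B: 90° − |-22.0 − (0.7)| = 67.30°.
A − B = 46.00 − 67.30 = -21.30°.

-21.30°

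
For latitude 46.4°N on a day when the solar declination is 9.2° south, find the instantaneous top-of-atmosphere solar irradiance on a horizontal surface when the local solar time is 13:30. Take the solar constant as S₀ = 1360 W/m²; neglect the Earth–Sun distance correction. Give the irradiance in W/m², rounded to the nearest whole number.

698 W/m²

Hour angle H = 15° × (13.5 − 12) = 22.50°.
cos θ_z = sin φ sin δ + cos φ cos δ cos H = (0.7242)(-0.1599) + (0.6896)(0.9871)(0.9239) = 0.5131.
Top-of-atmosphere irradiance = S₀ cos θ_z = 1360 × 0.5131 = 697.82 W/m².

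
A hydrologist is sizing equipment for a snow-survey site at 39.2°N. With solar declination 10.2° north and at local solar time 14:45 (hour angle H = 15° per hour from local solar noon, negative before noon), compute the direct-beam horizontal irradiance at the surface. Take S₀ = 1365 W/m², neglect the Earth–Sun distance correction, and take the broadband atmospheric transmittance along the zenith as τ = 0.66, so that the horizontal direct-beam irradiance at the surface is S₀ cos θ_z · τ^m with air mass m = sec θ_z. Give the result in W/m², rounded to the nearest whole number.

Hour angle H = 15° × (14.75 − 12) = 41.25°.
With φ = 39.2°, δ = 10.2°, H = 41.25°: sin φ sin δ = 0.1119, cos φ cos δ cos H = 0.5734, so cos θ_z = 0.6853.
Air mass m = 1/cos θ_z = 1/0.6853 = 1.459; τ^m = 0.66^1.459 = 0.5454.
Surface direct beam = 1365 × 0.6853 × 0.5454 = 510.19 W/m².

510 W/m²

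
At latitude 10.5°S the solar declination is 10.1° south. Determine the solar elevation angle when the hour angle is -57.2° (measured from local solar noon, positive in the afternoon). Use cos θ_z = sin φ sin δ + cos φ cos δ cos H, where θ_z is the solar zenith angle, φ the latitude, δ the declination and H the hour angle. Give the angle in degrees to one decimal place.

33.8°

cos θ_z = sin φ sin δ + cos φ cos δ cos H = (-0.1822)(-0.1754) + (0.9833)(0.9845)(0.5417) = 0.5564.
θ_z = arccos(0.5564) = 56.19°, so the elevation is 90° − 56.19° = 33.81°.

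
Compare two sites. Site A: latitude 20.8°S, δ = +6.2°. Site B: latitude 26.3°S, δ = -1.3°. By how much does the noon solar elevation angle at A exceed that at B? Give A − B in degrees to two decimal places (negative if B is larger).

A: 90° − |-20.8 − (6.2)| = 63.00°.
B: 90° − |-26.3 − (-1.3)| = 65.00°.
A − B = 63.00 − 65.00 = -2.00°.

-2.00°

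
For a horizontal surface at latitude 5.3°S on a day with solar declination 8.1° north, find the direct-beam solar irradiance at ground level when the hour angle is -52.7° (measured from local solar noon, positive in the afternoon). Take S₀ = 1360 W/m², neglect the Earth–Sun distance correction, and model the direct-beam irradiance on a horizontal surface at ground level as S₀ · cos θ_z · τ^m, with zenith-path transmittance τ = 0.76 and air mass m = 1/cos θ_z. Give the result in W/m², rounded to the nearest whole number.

497 W/m²

cos θ_z = sin φ sin δ + cos φ cos δ cos H = (-0.0924)(0.1409) + (0.9957)(0.9900)(0.6060) = 0.5843.
Air mass m = 1/cos θ_z = 1/0.5843 = 1.711; τ^m = 0.76^1.711 = 0.6253.
Surface direct beam = 1360 × 0.5843 × 0.6253 = 496.89 W/m².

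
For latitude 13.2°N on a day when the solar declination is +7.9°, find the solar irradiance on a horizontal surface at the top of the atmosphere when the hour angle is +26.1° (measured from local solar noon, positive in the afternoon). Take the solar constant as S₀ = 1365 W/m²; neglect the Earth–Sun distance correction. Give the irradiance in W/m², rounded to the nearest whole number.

cos θ_z = sin φ sin δ + cos φ cos δ cos H = (0.2284)(0.1374) + (0.9736)(0.9905)(0.8980) = 0.8974.
Top-of-atmosphere irradiance = S₀ cos θ_z = 1365 × 0.8974 = 1224.95 W/m².

1225 W/m²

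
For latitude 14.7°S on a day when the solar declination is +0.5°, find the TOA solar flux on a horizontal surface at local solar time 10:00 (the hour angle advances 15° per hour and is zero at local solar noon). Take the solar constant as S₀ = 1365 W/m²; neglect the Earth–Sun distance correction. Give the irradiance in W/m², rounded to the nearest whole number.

Hour angle H = 15° × (10 − 12) = -30.00°.
With φ = -14.7°, δ = 0.5°, H = -30.00°: sin φ sin δ = -0.0022, cos φ cos δ cos H = 0.8376, so cos θ_z = 0.8354.
Top-of-atmosphere irradiance = S₀ cos θ_z = 1365 × 0.8354 = 1140.32 W/m².

1140 W/m²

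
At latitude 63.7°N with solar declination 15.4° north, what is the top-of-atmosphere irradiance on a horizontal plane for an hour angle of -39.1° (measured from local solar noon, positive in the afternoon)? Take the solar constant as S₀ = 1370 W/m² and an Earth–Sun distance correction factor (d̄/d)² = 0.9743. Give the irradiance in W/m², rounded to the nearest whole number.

760 W/m²

cos θ_z = sin(63.7°) sin(15.4°) + cos(63.7°) cos(15.4°) cos(-39.10°) = 0.2381 + 0.3315 = 0.5696.
Top-of-atmosphere irradiance = S₀ (d̄/d)² cos θ_z = 1370 × 0.9743 × 0.5696 = 760.30 W/m².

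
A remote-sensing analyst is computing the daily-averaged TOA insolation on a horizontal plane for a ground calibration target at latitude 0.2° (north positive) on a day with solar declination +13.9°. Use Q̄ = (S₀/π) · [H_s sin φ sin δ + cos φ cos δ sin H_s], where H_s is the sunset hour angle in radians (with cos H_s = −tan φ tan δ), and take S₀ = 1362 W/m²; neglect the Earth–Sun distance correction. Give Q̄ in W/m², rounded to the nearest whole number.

421 W/m²

−tan φ tan δ = −(0.0035)(0.2475) = -0.0009; H_s = arccos(-0.0009) = 90.05°. In radians, H_s = 1.5717.
H_s sin φ sin δ = 1.5717 × 0.0035 × 0.2402 = 0.0013.
cos φ cos δ sin H_s = 1.0000 × 0.9707 × 1.0000 = 0.9707.
Q̄ = (1362/π) × (0.0013 + 0.9707) = 433.54 × 0.9720 = 421.40 W/m².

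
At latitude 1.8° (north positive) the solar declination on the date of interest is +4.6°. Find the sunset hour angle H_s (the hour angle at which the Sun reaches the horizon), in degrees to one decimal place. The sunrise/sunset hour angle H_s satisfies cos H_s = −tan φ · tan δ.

90.1°

The sunset hour angle satisfies cos H_s = −tan φ tan δ = -0.0025, giving H_s = 90.14°.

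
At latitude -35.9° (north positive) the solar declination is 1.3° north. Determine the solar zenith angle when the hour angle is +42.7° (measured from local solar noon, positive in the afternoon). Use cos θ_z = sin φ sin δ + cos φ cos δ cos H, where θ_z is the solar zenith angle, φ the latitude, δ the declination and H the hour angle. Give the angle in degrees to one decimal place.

With φ = -35.9°, δ = 1.3°, H = 42.70°: sin φ sin δ = -0.0133, cos φ cos δ cos H = 0.5952, so cos θ_z = 0.5819.
θ_z = arccos(0.5819) = 54.42°.

54.4°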